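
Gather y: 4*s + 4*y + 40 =4*s + 4*y + 40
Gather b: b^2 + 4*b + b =b^2 + 5*b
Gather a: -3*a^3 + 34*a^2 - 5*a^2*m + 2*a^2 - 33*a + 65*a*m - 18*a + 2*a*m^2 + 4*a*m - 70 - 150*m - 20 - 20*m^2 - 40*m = -3*a^3 + a^2*(36 - 5*m) + a*(2*m^2 + 69*m - 51) - 20*m^2 - 190*m - 90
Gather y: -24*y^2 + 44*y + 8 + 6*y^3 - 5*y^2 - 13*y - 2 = 6*y^3 - 29*y^2 + 31*y + 6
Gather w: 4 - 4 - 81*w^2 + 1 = 1 - 81*w^2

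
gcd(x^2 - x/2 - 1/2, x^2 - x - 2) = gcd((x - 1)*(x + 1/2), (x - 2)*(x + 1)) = 1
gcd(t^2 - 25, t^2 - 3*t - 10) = t - 5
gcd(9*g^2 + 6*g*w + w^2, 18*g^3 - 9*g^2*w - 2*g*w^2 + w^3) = 3*g + w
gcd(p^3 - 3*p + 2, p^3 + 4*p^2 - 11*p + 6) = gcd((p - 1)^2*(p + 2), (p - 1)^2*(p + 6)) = p^2 - 2*p + 1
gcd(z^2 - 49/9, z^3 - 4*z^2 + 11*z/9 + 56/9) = z - 7/3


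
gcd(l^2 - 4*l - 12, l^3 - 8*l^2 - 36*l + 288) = l - 6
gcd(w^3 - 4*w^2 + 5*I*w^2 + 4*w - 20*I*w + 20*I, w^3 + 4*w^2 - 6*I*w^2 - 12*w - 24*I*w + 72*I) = w - 2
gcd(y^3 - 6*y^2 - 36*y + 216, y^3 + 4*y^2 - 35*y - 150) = y - 6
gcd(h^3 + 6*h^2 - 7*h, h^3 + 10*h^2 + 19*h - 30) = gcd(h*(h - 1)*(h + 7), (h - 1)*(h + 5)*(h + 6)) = h - 1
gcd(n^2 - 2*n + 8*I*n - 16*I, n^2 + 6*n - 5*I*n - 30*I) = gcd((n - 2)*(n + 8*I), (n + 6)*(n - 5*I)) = 1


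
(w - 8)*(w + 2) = w^2 - 6*w - 16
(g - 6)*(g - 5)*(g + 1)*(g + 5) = g^4 - 5*g^3 - 31*g^2 + 125*g + 150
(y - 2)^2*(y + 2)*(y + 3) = y^4 + y^3 - 10*y^2 - 4*y + 24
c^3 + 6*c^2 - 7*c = c*(c - 1)*(c + 7)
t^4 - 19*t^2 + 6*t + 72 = (t - 3)^2*(t + 2)*(t + 4)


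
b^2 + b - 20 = (b - 4)*(b + 5)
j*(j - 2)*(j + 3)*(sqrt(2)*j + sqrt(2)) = sqrt(2)*j^4 + 2*sqrt(2)*j^3 - 5*sqrt(2)*j^2 - 6*sqrt(2)*j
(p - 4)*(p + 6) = p^2 + 2*p - 24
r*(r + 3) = r^2 + 3*r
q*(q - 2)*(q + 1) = q^3 - q^2 - 2*q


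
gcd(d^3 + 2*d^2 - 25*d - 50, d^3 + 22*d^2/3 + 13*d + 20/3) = d + 5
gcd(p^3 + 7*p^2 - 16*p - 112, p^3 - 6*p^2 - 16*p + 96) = p^2 - 16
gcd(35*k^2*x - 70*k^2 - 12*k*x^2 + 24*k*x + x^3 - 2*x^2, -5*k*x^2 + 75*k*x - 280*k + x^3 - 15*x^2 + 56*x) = -5*k + x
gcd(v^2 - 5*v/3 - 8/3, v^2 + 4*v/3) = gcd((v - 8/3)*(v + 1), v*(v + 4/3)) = 1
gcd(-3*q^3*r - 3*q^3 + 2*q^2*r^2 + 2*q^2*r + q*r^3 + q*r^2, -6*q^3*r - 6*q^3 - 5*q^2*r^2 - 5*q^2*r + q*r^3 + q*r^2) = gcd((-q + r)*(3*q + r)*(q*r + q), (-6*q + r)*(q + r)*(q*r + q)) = q*r + q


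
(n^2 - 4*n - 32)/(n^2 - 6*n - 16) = (n + 4)/(n + 2)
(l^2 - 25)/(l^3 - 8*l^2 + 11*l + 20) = (l + 5)/(l^2 - 3*l - 4)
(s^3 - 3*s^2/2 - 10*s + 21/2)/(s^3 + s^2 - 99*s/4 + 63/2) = 2*(s^2 + 2*s - 3)/(2*s^2 + 9*s - 18)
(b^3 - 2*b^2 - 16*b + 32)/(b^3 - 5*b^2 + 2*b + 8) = (b + 4)/(b + 1)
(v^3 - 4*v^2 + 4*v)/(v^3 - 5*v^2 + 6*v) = (v - 2)/(v - 3)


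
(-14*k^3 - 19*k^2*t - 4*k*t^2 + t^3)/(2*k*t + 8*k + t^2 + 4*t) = (-7*k^2 - 6*k*t + t^2)/(t + 4)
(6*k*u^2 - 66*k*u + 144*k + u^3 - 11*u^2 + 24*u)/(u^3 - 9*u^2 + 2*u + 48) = (6*k + u)/(u + 2)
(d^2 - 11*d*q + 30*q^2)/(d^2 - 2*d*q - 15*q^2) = (d - 6*q)/(d + 3*q)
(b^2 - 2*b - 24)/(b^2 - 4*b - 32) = (b - 6)/(b - 8)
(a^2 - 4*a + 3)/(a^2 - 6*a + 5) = (a - 3)/(a - 5)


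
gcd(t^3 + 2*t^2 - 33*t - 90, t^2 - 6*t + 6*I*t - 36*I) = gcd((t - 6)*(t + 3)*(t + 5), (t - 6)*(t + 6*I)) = t - 6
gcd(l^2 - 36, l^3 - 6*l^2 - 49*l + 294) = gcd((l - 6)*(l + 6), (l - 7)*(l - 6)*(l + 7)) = l - 6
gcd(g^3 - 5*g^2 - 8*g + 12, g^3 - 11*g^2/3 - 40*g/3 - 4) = g^2 - 4*g - 12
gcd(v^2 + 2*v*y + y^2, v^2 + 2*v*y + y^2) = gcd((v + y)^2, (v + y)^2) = v^2 + 2*v*y + y^2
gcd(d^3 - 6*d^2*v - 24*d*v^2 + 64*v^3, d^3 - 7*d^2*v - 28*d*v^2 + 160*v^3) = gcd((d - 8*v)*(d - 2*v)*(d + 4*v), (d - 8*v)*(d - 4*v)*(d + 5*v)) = -d + 8*v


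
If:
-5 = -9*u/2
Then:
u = 10/9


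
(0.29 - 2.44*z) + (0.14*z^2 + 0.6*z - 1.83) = 0.14*z^2 - 1.84*z - 1.54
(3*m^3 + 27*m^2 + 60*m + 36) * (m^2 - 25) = 3*m^5 + 27*m^4 - 15*m^3 - 639*m^2 - 1500*m - 900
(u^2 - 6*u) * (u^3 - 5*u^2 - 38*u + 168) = u^5 - 11*u^4 - 8*u^3 + 396*u^2 - 1008*u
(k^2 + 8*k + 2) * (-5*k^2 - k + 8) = -5*k^4 - 41*k^3 - 10*k^2 + 62*k + 16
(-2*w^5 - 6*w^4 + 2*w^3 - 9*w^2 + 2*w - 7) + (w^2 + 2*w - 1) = -2*w^5 - 6*w^4 + 2*w^3 - 8*w^2 + 4*w - 8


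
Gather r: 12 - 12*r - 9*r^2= -9*r^2 - 12*r + 12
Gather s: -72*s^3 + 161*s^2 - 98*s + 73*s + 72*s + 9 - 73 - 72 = -72*s^3 + 161*s^2 + 47*s - 136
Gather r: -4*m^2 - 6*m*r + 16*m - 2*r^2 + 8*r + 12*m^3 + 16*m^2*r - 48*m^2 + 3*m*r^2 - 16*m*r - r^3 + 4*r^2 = 12*m^3 - 52*m^2 + 16*m - r^3 + r^2*(3*m + 2) + r*(16*m^2 - 22*m + 8)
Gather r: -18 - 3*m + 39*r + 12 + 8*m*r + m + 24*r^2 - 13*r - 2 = -2*m + 24*r^2 + r*(8*m + 26) - 8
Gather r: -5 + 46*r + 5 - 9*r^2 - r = -9*r^2 + 45*r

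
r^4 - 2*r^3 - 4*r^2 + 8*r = r*(r - 2)^2*(r + 2)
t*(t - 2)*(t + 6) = t^3 + 4*t^2 - 12*t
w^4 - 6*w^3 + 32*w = w*(w - 4)^2*(w + 2)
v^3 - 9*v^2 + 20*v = v*(v - 5)*(v - 4)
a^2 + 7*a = a*(a + 7)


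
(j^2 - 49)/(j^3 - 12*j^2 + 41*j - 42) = (j + 7)/(j^2 - 5*j + 6)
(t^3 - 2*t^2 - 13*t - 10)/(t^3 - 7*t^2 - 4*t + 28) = (t^2 - 4*t - 5)/(t^2 - 9*t + 14)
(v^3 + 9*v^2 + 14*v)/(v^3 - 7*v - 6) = v*(v + 7)/(v^2 - 2*v - 3)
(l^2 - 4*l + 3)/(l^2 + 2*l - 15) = (l - 1)/(l + 5)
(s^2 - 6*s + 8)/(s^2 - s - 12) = (s - 2)/(s + 3)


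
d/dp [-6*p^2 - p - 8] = -12*p - 1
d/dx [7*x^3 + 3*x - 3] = 21*x^2 + 3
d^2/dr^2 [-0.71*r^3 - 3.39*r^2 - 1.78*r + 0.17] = -4.26*r - 6.78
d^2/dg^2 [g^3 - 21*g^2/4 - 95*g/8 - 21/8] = 6*g - 21/2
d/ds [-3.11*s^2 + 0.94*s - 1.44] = 0.94 - 6.22*s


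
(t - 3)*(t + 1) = t^2 - 2*t - 3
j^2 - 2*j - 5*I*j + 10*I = (j - 2)*(j - 5*I)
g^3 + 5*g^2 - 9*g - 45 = (g - 3)*(g + 3)*(g + 5)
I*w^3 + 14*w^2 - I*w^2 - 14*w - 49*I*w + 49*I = (w - 7*I)^2*(I*w - I)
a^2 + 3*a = a*(a + 3)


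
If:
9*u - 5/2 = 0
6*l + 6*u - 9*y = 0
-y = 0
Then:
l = -5/18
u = 5/18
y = 0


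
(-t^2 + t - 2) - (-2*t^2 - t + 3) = t^2 + 2*t - 5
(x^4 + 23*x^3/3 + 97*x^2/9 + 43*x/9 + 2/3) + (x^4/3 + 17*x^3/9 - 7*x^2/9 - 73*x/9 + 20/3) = 4*x^4/3 + 86*x^3/9 + 10*x^2 - 10*x/3 + 22/3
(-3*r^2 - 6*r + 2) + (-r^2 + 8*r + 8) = -4*r^2 + 2*r + 10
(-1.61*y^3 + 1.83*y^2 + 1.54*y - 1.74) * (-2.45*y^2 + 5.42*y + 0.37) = 3.9445*y^5 - 13.2097*y^4 + 5.5499*y^3 + 13.2869*y^2 - 8.861*y - 0.6438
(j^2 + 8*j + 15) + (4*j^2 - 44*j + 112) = 5*j^2 - 36*j + 127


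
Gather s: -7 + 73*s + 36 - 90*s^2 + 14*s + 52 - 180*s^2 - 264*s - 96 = -270*s^2 - 177*s - 15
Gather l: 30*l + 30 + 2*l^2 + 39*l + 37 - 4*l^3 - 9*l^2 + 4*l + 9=-4*l^3 - 7*l^2 + 73*l + 76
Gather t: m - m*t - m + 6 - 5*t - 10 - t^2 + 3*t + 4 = -t^2 + t*(-m - 2)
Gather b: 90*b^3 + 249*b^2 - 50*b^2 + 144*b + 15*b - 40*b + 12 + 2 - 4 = 90*b^3 + 199*b^2 + 119*b + 10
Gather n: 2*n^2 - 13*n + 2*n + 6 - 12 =2*n^2 - 11*n - 6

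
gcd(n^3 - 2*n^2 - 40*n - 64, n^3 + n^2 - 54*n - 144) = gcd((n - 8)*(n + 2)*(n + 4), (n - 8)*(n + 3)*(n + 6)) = n - 8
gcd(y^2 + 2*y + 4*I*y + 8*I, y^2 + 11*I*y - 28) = y + 4*I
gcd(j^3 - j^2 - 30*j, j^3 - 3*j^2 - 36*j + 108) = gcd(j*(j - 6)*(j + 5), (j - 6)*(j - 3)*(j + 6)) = j - 6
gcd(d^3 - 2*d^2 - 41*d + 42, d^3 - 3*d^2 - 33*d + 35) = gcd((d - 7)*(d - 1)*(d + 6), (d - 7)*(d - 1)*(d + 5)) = d^2 - 8*d + 7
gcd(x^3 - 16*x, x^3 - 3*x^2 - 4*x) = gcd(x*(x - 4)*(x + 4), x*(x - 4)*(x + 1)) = x^2 - 4*x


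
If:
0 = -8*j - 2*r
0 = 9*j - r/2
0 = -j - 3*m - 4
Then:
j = 0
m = -4/3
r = 0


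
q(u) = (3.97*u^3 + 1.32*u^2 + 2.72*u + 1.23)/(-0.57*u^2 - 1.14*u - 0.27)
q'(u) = (1.14*u + 1.14)*(3.97*u^3 + 1.32*u^2 + 2.72*u + 1.23)/(-0.57*u^2 - 1.14*u - 0.27)^2 + (11.91*u^2 + 2.64*u + 2.72)/(-0.57*u^2 - 1.14*u - 0.27) = (-2.2629*u^4 - 9.0516*u^3 - 3.1701*u^2 + 0.6894*u + 0.6678)/(0.3249*u^4 + 1.2996*u^3 + 1.6074*u^2 + 0.6156*u + 0.0729)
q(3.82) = -19.48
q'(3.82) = -6.15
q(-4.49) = 51.75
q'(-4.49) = -3.78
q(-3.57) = 49.73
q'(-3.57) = 0.17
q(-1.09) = -17.97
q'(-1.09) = 53.61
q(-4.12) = 50.53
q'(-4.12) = -2.72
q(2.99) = -14.51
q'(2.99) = -5.82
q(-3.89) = 50.01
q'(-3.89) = -1.78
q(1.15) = -5.20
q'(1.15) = -3.75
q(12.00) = -73.77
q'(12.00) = -6.83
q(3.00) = -14.56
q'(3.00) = -5.83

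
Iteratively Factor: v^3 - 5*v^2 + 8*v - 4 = (v - 2)*(v^2 - 3*v + 2) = (v - 2)^2*(v - 1)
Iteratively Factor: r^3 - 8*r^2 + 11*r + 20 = (r + 1)*(r^2 - 9*r + 20) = (r - 5)*(r + 1)*(r - 4)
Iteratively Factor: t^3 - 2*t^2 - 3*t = (t + 1)*(t^2 - 3*t) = (t - 3)*(t + 1)*(t)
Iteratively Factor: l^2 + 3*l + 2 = (l + 1)*(l + 2)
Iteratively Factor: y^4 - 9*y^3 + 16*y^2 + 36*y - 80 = (y - 4)*(y^3 - 5*y^2 - 4*y + 20) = (y - 5)*(y - 4)*(y^2 - 4) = (y - 5)*(y - 4)*(y - 2)*(y + 2)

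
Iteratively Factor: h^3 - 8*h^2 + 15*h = (h - 3)*(h^2 - 5*h) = h*(h - 3)*(h - 5)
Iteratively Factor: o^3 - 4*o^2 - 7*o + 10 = (o + 2)*(o^2 - 6*o + 5) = (o - 5)*(o + 2)*(o - 1)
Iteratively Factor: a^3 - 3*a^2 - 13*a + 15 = (a + 3)*(a^2 - 6*a + 5) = (a - 1)*(a + 3)*(a - 5)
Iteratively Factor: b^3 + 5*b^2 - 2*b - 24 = (b - 2)*(b^2 + 7*b + 12) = (b - 2)*(b + 3)*(b + 4)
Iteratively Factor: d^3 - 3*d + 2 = (d + 2)*(d^2 - 2*d + 1) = (d - 1)*(d + 2)*(d - 1)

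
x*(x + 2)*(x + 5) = x^3 + 7*x^2 + 10*x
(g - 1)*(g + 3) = g^2 + 2*g - 3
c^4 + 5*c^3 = c^3*(c + 5)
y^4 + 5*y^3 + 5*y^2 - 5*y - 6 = (y - 1)*(y + 1)*(y + 2)*(y + 3)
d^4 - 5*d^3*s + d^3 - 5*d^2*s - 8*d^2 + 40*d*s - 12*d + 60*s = (d - 3)*(d + 2)^2*(d - 5*s)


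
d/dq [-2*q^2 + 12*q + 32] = 12 - 4*q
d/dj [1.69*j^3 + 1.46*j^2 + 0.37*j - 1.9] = 5.07*j^2 + 2.92*j + 0.37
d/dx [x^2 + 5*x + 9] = 2*x + 5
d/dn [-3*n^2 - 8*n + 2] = -6*n - 8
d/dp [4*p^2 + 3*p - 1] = 8*p + 3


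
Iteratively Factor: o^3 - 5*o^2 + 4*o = (o)*(o^2 - 5*o + 4) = o*(o - 1)*(o - 4)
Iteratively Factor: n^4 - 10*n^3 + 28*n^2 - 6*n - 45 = (n - 3)*(n^3 - 7*n^2 + 7*n + 15) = (n - 5)*(n - 3)*(n^2 - 2*n - 3) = (n - 5)*(n - 3)^2*(n + 1)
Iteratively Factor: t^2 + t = (t)*(t + 1)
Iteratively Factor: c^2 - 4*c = (c)*(c - 4)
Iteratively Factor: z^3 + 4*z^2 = (z)*(z^2 + 4*z) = z*(z + 4)*(z)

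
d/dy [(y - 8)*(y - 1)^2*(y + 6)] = 4*y^3 - 12*y^2 - 86*y + 94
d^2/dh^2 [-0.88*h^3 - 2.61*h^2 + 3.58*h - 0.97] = -5.28*h - 5.22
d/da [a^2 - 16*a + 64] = 2*a - 16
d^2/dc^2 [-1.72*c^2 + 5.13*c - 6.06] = -3.44000000000000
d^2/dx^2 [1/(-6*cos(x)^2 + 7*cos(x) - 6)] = (-144*sin(x)^4 - 23*sin(x)^2 - 399*cos(x)/2 + 63*cos(3*x)/2 + 193)/(6*sin(x)^2 + 7*cos(x) - 12)^3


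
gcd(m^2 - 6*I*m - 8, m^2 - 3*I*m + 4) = m - 4*I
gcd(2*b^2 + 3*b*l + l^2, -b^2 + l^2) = b + l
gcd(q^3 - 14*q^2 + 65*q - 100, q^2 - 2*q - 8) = q - 4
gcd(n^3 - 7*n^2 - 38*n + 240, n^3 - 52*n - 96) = n^2 - 2*n - 48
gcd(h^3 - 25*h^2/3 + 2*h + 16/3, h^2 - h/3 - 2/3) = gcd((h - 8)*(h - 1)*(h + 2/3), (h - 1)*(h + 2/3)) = h^2 - h/3 - 2/3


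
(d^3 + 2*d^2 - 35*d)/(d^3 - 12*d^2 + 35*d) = (d + 7)/(d - 7)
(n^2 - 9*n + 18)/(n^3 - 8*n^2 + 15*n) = (n - 6)/(n*(n - 5))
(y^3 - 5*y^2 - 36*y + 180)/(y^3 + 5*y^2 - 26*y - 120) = (y - 6)/(y + 4)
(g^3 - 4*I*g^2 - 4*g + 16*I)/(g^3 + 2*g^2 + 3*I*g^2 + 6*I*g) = (g^2 - 2*g*(1 + 2*I) + 8*I)/(g*(g + 3*I))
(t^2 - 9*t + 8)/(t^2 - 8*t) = (t - 1)/t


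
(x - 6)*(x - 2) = x^2 - 8*x + 12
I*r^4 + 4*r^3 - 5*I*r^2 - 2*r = r*(r - 2*I)*(r - I)*(I*r + 1)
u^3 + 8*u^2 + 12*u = u*(u + 2)*(u + 6)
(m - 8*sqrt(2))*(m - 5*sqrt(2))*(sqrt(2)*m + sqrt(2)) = sqrt(2)*m^3 - 26*m^2 + sqrt(2)*m^2 - 26*m + 80*sqrt(2)*m + 80*sqrt(2)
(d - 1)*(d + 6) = d^2 + 5*d - 6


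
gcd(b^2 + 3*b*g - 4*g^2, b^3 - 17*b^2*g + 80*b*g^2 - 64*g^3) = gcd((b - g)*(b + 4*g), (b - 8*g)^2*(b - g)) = b - g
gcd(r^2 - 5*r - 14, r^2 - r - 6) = r + 2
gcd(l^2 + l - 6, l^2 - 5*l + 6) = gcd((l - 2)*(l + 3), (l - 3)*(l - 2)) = l - 2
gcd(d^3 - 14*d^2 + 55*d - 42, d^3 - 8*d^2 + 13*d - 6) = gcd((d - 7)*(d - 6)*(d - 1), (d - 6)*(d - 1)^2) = d^2 - 7*d + 6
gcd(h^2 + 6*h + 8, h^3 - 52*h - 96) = h + 2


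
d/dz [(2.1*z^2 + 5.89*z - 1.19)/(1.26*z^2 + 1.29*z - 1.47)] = (-4.7124*z^2 - 3.1752*z - 7.1232)/(1.5876*z^4 + 3.2508*z^3 - 2.0403*z^2 - 3.7926*z + 2.1609)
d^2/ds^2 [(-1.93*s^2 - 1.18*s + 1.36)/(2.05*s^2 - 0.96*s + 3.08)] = (-17.51438*s^3 + 107.40852*s^2 + 28.64424*s - 58.26288)/(8.615125*s^6 - 12.1032*s^5 + 44.49894*s^4 - 37.253376*s^3 + 66.856944*s^2 - 27.320832*s + 29.218112)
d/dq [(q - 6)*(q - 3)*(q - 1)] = 3*q^2 - 20*q + 27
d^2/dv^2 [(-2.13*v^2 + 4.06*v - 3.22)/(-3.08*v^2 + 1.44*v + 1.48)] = (-58.135616*v^3 + 241.5336*v^2 - 196.730688*v + 69.346528)/(29.218112*v^6 - 40.981248*v^5 - 22.959552*v^4 + 36.398592*v^3 + 11.032512*v^2 - 9.462528*v - 3.241792)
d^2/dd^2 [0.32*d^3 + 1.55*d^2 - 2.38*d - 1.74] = 1.92*d + 3.1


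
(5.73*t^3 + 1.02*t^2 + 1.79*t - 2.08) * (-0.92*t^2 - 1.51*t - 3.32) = -5.2716*t^5 - 9.5907*t^4 - 22.2106*t^3 - 4.1757*t^2 - 2.802*t + 6.9056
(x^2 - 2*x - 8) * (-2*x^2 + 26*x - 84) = -2*x^4 + 30*x^3 - 120*x^2 - 40*x + 672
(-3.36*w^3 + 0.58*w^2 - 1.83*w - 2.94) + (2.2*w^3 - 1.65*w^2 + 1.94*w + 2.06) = -1.16*w^3 - 1.07*w^2 + 0.11*w - 0.88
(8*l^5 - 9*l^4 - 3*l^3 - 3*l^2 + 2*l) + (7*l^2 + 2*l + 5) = 8*l^5 - 9*l^4 - 3*l^3 + 4*l^2 + 4*l + 5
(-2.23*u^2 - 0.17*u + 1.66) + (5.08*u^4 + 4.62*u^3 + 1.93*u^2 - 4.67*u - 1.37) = 5.08*u^4 + 4.62*u^3 - 0.3*u^2 - 4.84*u + 0.29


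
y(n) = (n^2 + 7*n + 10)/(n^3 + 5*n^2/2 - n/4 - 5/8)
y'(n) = (2*n + 7)/(n^3 + 5*n^2/2 - n/4 - 5/8) + (-3*n^2 - 5*n + 1/4)*(n^2 + 7*n + 10)/(n^3 + 5*n^2/2 - n/4 - 5/8)^2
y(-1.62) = 0.61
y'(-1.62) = 1.94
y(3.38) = 0.69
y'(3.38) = -0.32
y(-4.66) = 0.02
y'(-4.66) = 0.07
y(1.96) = 1.72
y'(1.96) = -1.58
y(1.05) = 6.10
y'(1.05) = -13.73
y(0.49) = -461.81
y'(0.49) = -45829.87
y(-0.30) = -22.70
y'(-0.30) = 77.26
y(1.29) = 3.86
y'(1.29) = -6.28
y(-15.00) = -0.05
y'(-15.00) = 0.00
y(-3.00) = 0.46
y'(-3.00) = 1.00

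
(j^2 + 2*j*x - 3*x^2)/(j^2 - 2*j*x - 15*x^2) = (-j + x)/(-j + 5*x)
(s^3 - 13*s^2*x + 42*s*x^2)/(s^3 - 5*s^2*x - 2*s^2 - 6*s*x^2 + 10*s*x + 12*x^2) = s*(s - 7*x)/(s^2 + s*x - 2*s - 2*x)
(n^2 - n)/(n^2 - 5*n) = (n - 1)/(n - 5)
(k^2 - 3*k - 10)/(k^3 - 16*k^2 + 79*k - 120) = (k + 2)/(k^2 - 11*k + 24)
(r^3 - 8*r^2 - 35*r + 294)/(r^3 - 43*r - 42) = (r - 7)/(r + 1)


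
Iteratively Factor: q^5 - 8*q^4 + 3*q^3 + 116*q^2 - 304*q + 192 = (q + 4)*(q^4 - 12*q^3 + 51*q^2 - 88*q + 48) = (q - 4)*(q + 4)*(q^3 - 8*q^2 + 19*q - 12) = (q - 4)*(q - 3)*(q + 4)*(q^2 - 5*q + 4) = (q - 4)^2*(q - 3)*(q + 4)*(q - 1)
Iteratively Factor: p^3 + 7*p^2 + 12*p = (p + 4)*(p^2 + 3*p) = p*(p + 4)*(p + 3)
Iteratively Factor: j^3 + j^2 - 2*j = (j + 2)*(j^2 - j) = (j - 1)*(j + 2)*(j)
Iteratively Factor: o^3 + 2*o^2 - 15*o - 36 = (o + 3)*(o^2 - o - 12) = (o - 4)*(o + 3)*(o + 3)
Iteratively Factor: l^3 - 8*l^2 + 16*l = (l - 4)*(l^2 - 4*l) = (l - 4)^2*(l)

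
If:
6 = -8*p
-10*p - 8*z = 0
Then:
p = -3/4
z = 15/16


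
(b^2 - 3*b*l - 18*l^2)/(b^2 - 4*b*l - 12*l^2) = (b + 3*l)/(b + 2*l)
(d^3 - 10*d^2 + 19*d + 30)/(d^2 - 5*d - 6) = d - 5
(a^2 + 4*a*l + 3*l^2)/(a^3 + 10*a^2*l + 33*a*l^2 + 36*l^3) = (a + l)/(a^2 + 7*a*l + 12*l^2)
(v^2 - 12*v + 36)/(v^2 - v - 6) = (-v^2 + 12*v - 36)/(-v^2 + v + 6)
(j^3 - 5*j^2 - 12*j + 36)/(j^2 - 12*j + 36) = (j^2 + j - 6)/(j - 6)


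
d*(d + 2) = d^2 + 2*d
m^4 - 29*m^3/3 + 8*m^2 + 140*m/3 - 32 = (m - 8)*(m - 3)*(m - 2/3)*(m + 2)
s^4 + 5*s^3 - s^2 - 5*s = s*(s - 1)*(s + 1)*(s + 5)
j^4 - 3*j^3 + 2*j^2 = j^2*(j - 2)*(j - 1)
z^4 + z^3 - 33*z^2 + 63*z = z*(z - 3)^2*(z + 7)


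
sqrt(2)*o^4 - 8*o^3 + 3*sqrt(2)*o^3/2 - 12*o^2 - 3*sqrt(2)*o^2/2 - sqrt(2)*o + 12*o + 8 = (o - 1)*(o + 2)*(o - 4*sqrt(2))*(sqrt(2)*o + sqrt(2)/2)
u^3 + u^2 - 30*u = u*(u - 5)*(u + 6)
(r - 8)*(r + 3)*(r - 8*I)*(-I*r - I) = -I*r^4 - 8*r^3 + 4*I*r^3 + 32*r^2 + 29*I*r^2 + 232*r + 24*I*r + 192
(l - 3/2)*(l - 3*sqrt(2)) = l^2 - 3*sqrt(2)*l - 3*l/2 + 9*sqrt(2)/2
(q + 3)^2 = q^2 + 6*q + 9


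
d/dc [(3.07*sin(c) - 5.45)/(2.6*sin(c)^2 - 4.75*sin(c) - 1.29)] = (-7.982*sin(c)^2 + 28.34*sin(c) - 29.8478)*cos(c)/(6.76*sin(c)^4 - 24.7*sin(c)^3 + 15.8545*sin(c)^2 + 12.255*sin(c) + 1.6641)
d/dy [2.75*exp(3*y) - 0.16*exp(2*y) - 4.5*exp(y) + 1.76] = (8.25*exp(2*y) - 0.32*exp(y) - 4.5)*exp(y)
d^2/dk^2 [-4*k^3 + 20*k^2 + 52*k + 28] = 40 - 24*k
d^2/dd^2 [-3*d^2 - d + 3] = -6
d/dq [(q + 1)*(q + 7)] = 2*q + 8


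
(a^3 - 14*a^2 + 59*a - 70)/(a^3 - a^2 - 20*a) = (a^2 - 9*a + 14)/(a*(a + 4))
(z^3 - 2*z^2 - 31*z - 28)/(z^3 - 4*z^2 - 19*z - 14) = (z + 4)/(z + 2)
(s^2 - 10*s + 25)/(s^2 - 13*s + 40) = (s - 5)/(s - 8)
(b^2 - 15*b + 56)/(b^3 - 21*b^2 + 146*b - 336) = 1/(b - 6)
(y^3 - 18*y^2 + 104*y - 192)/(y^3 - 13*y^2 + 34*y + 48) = (y - 4)/(y + 1)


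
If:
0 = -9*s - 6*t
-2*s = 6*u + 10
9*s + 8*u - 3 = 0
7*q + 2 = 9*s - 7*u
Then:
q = 739/133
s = 49/19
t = -147/38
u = -48/19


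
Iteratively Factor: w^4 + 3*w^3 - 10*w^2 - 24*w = (w + 4)*(w^3 - w^2 - 6*w) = (w - 3)*(w + 4)*(w^2 + 2*w) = (w - 3)*(w + 2)*(w + 4)*(w)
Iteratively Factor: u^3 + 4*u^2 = (u)*(u^2 + 4*u) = u*(u + 4)*(u)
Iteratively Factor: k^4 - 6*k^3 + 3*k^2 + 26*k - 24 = (k - 1)*(k^3 - 5*k^2 - 2*k + 24) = (k - 4)*(k - 1)*(k^2 - k - 6) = (k - 4)*(k - 3)*(k - 1)*(k + 2)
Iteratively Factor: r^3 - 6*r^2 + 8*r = (r)*(r^2 - 6*r + 8) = r*(r - 2)*(r - 4)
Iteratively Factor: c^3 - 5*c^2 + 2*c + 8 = (c - 4)*(c^2 - c - 2) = (c - 4)*(c - 2)*(c + 1)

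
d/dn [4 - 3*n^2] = -6*n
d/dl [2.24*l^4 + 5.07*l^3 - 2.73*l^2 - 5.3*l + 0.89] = 8.96*l^3 + 15.21*l^2 - 5.46*l - 5.3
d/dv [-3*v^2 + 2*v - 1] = 2 - 6*v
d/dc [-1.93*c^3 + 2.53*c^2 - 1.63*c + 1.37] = -5.79*c^2 + 5.06*c - 1.63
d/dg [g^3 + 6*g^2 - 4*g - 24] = 3*g^2 + 12*g - 4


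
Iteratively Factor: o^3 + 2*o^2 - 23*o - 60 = (o - 5)*(o^2 + 7*o + 12) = (o - 5)*(o + 3)*(o + 4)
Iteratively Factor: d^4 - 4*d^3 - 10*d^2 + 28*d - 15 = (d - 5)*(d^3 + d^2 - 5*d + 3) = (d - 5)*(d - 1)*(d^2 + 2*d - 3) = (d - 5)*(d - 1)*(d + 3)*(d - 1)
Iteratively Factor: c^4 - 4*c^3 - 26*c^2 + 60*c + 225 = (c - 5)*(c^3 + c^2 - 21*c - 45) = (c - 5)*(c + 3)*(c^2 - 2*c - 15) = (c - 5)*(c + 3)^2*(c - 5)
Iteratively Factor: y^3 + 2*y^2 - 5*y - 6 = (y - 2)*(y^2 + 4*y + 3) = (y - 2)*(y + 3)*(y + 1)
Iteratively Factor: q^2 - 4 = (q - 2)*(q + 2)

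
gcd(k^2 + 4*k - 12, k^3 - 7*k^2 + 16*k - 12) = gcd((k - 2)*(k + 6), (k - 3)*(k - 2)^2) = k - 2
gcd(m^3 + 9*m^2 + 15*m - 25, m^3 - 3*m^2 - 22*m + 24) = m - 1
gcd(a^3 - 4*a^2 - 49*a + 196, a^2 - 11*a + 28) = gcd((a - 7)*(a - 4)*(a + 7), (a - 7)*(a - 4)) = a^2 - 11*a + 28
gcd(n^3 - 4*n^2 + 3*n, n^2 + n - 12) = n - 3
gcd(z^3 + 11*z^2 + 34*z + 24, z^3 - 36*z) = z + 6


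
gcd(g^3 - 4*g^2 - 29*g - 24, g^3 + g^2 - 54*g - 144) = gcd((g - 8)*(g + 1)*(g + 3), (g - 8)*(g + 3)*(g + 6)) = g^2 - 5*g - 24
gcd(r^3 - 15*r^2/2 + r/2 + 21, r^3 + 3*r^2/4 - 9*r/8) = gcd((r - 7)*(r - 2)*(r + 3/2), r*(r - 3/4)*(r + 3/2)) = r + 3/2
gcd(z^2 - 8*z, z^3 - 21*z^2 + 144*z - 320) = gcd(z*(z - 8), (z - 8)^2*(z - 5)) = z - 8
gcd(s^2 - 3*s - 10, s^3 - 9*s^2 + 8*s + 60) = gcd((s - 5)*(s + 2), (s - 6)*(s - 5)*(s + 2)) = s^2 - 3*s - 10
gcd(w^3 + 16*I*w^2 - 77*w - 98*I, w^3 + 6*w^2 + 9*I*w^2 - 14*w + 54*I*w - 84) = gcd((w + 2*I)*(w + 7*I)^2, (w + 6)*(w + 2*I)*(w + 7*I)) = w^2 + 9*I*w - 14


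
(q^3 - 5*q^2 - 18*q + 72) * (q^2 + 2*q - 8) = q^5 - 3*q^4 - 36*q^3 + 76*q^2 + 288*q - 576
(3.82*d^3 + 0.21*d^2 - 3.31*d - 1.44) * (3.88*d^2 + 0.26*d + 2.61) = 14.8216*d^5 + 1.808*d^4 - 2.818*d^3 - 5.8997*d^2 - 9.0135*d - 3.7584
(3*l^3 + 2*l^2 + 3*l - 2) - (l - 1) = 3*l^3 + 2*l^2 + 2*l - 1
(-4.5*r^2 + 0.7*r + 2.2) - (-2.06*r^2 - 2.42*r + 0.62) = -2.44*r^2 + 3.12*r + 1.58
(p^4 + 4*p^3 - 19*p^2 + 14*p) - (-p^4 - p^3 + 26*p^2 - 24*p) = 2*p^4 + 5*p^3 - 45*p^2 + 38*p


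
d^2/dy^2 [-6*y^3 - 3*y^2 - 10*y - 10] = -36*y - 6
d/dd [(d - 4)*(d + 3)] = 2*d - 1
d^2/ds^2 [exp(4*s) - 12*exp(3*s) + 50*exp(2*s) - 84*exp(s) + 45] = (16*exp(3*s) - 108*exp(2*s) + 200*exp(s) - 84)*exp(s)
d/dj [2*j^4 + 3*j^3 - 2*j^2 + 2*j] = 8*j^3 + 9*j^2 - 4*j + 2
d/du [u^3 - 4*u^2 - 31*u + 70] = 3*u^2 - 8*u - 31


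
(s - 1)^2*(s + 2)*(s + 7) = s^4 + 7*s^3 - 3*s^2 - 19*s + 14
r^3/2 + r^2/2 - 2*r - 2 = (r/2 + 1)*(r - 2)*(r + 1)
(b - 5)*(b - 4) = b^2 - 9*b + 20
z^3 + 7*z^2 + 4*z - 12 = (z - 1)*(z + 2)*(z + 6)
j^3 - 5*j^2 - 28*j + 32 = (j - 8)*(j - 1)*(j + 4)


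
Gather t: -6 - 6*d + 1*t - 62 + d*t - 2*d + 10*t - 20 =-8*d + t*(d + 11) - 88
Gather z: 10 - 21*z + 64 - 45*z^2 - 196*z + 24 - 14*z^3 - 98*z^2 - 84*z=-14*z^3 - 143*z^2 - 301*z + 98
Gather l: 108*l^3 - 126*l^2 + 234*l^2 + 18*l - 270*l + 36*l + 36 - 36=108*l^3 + 108*l^2 - 216*l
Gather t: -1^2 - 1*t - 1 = -t - 2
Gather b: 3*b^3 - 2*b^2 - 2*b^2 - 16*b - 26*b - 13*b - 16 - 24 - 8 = 3*b^3 - 4*b^2 - 55*b - 48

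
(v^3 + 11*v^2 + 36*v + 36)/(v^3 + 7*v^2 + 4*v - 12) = (v + 3)/(v - 1)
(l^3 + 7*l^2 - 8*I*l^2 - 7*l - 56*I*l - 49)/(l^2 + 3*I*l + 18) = (l^3 + l^2*(7 - 8*I) + l*(-7 - 56*I) - 49)/(l^2 + 3*I*l + 18)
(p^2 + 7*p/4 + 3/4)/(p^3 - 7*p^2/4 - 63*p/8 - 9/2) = 2*(p + 1)/(2*p^2 - 5*p - 12)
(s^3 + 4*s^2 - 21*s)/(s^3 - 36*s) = (s^2 + 4*s - 21)/(s^2 - 36)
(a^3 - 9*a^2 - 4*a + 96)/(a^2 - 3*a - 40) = (a^2 - a - 12)/(a + 5)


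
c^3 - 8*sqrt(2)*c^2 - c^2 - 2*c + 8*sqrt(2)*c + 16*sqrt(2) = (c - 2)*(c + 1)*(c - 8*sqrt(2))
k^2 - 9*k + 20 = (k - 5)*(k - 4)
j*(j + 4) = j^2 + 4*j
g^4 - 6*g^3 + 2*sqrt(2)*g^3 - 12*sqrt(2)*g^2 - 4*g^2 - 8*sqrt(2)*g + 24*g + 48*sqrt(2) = (g - 6)*(g - 2)*(g + 2)*(g + 2*sqrt(2))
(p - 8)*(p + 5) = p^2 - 3*p - 40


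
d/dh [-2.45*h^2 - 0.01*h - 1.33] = -4.9*h - 0.01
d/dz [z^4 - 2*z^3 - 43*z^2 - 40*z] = 4*z^3 - 6*z^2 - 86*z - 40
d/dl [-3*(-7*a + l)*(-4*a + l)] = 33*a - 6*l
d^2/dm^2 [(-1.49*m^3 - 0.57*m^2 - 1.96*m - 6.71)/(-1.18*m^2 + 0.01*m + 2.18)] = (8.88178419700125e-16*m^4 + 13.13771*m^3 + 65.050524*m^2 + 72.262812*m + 39.85523)/(1.643032*m^6 - 0.041772*m^5 - 9.105942*m^4 + 0.154343*m^3 + 16.822842*m^2 - 0.142572*m - 10.360232)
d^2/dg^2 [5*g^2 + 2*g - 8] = 10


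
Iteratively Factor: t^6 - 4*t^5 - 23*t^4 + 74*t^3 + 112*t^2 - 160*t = (t - 5)*(t^5 + t^4 - 18*t^3 - 16*t^2 + 32*t) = (t - 5)*(t - 1)*(t^4 + 2*t^3 - 16*t^2 - 32*t) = t*(t - 5)*(t - 1)*(t^3 + 2*t^2 - 16*t - 32) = t*(t - 5)*(t - 4)*(t - 1)*(t^2 + 6*t + 8) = t*(t - 5)*(t - 4)*(t - 1)*(t + 2)*(t + 4)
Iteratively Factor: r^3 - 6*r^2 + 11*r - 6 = (r - 1)*(r^2 - 5*r + 6) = (r - 2)*(r - 1)*(r - 3)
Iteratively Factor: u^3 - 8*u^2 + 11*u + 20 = (u - 5)*(u^2 - 3*u - 4) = (u - 5)*(u - 4)*(u + 1)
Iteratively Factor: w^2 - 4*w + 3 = (w - 1)*(w - 3)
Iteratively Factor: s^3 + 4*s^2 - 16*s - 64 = (s - 4)*(s^2 + 8*s + 16) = (s - 4)*(s + 4)*(s + 4)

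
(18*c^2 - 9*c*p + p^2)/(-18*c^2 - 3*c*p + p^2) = (-3*c + p)/(3*c + p)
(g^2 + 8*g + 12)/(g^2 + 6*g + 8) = (g + 6)/(g + 4)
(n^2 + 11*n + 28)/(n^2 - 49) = (n + 4)/(n - 7)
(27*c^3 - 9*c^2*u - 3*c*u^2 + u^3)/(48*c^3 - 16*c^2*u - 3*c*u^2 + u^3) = (-9*c^2 + u^2)/(-16*c^2 + u^2)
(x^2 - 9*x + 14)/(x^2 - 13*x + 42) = (x - 2)/(x - 6)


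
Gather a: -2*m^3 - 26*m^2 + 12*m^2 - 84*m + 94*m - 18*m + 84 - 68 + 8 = -2*m^3 - 14*m^2 - 8*m + 24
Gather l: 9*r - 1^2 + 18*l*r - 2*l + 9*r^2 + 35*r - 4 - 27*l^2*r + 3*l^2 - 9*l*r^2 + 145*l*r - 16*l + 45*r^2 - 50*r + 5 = l^2*(3 - 27*r) + l*(-9*r^2 + 163*r - 18) + 54*r^2 - 6*r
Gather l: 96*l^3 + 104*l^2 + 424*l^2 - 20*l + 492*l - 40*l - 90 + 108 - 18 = 96*l^3 + 528*l^2 + 432*l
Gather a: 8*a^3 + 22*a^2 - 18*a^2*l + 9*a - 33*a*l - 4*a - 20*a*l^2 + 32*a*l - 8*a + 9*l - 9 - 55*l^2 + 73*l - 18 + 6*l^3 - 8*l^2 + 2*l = 8*a^3 + a^2*(22 - 18*l) + a*(-20*l^2 - l - 3) + 6*l^3 - 63*l^2 + 84*l - 27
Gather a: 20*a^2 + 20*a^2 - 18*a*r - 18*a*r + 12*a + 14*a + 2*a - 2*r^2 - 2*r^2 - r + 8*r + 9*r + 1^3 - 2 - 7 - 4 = 40*a^2 + a*(28 - 36*r) - 4*r^2 + 16*r - 12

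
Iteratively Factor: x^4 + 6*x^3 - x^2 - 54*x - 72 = (x + 2)*(x^3 + 4*x^2 - 9*x - 36) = (x + 2)*(x + 4)*(x^2 - 9) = (x - 3)*(x + 2)*(x + 4)*(x + 3)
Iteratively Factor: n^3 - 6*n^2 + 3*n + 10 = (n - 5)*(n^2 - n - 2) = (n - 5)*(n - 2)*(n + 1)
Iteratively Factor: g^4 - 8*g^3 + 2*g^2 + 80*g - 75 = (g - 5)*(g^3 - 3*g^2 - 13*g + 15) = (g - 5)*(g + 3)*(g^2 - 6*g + 5) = (g - 5)^2*(g + 3)*(g - 1)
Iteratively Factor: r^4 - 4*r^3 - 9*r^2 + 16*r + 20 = (r + 1)*(r^3 - 5*r^2 - 4*r + 20) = (r + 1)*(r + 2)*(r^2 - 7*r + 10) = (r - 5)*(r + 1)*(r + 2)*(r - 2)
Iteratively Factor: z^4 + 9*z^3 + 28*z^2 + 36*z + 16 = (z + 4)*(z^3 + 5*z^2 + 8*z + 4) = (z + 2)*(z + 4)*(z^2 + 3*z + 2) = (z + 2)^2*(z + 4)*(z + 1)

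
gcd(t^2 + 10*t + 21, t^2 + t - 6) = t + 3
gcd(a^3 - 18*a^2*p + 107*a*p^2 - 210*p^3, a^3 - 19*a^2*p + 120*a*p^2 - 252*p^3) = a^2 - 13*a*p + 42*p^2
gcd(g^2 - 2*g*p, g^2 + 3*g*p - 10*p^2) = -g + 2*p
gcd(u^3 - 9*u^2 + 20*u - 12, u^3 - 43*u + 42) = u^2 - 7*u + 6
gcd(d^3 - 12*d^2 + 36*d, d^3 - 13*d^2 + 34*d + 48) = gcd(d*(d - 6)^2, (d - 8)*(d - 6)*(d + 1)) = d - 6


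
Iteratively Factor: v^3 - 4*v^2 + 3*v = (v - 1)*(v^2 - 3*v) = (v - 3)*(v - 1)*(v)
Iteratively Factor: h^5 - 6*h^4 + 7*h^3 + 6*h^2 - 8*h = (h + 1)*(h^4 - 7*h^3 + 14*h^2 - 8*h) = (h - 1)*(h + 1)*(h^3 - 6*h^2 + 8*h) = h*(h - 1)*(h + 1)*(h^2 - 6*h + 8) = h*(h - 2)*(h - 1)*(h + 1)*(h - 4)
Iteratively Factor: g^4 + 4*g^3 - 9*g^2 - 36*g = (g - 3)*(g^3 + 7*g^2 + 12*g) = g*(g - 3)*(g^2 + 7*g + 12) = g*(g - 3)*(g + 4)*(g + 3)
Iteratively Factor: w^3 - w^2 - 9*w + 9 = (w - 1)*(w^2 - 9) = (w - 1)*(w + 3)*(w - 3)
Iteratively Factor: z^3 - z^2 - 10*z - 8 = (z - 4)*(z^2 + 3*z + 2) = (z - 4)*(z + 2)*(z + 1)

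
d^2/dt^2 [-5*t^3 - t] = -30*t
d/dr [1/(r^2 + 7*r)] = (-2*r - 7)/(r^2*(r + 7)^2)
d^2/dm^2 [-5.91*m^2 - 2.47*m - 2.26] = -11.8200000000000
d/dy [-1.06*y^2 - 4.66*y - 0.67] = -2.12*y - 4.66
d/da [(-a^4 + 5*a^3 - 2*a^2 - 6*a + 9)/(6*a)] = -a^2/2 + 5*a/3 - 1/3 - 3/(2*a^2)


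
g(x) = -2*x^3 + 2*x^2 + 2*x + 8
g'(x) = -6*x^2 + 4*x + 2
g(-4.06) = 166.69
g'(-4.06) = -113.14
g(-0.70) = 8.27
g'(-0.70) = -3.74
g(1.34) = 9.46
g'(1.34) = -3.41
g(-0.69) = 8.23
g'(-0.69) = -3.62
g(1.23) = 9.76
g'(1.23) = -2.16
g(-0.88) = 9.15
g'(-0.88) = -6.17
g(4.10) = -88.02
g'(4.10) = -82.46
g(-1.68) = 19.77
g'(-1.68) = -21.65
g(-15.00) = 7178.00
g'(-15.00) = -1408.00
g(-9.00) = 1610.00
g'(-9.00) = -520.00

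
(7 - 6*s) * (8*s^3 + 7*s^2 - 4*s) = -48*s^4 + 14*s^3 + 73*s^2 - 28*s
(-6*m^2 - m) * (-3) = 18*m^2 + 3*m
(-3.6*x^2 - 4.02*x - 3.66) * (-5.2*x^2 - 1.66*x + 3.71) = 18.72*x^4 + 26.88*x^3 + 12.3492*x^2 - 8.8386*x - 13.5786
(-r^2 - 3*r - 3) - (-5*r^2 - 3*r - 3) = 4*r^2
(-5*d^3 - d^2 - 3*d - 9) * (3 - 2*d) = 10*d^4 - 13*d^3 + 3*d^2 + 9*d - 27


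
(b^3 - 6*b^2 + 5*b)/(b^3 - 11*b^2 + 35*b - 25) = b/(b - 5)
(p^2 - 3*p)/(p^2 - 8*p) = (p - 3)/(p - 8)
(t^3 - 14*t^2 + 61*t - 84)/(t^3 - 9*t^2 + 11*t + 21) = (t - 4)/(t + 1)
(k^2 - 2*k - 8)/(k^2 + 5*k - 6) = (k^2 - 2*k - 8)/(k^2 + 5*k - 6)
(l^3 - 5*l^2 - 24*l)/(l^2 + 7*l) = (l^2 - 5*l - 24)/(l + 7)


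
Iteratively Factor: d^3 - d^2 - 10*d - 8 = (d - 4)*(d^2 + 3*d + 2) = (d - 4)*(d + 1)*(d + 2)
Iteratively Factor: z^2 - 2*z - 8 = (z + 2)*(z - 4)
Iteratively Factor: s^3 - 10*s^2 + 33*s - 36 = (s - 3)*(s^2 - 7*s + 12) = (s - 4)*(s - 3)*(s - 3)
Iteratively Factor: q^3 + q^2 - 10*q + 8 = (q - 2)*(q^2 + 3*q - 4) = (q - 2)*(q + 4)*(q - 1)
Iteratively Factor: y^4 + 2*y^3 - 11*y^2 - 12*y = (y)*(y^3 + 2*y^2 - 11*y - 12) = y*(y - 3)*(y^2 + 5*y + 4) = y*(y - 3)*(y + 1)*(y + 4)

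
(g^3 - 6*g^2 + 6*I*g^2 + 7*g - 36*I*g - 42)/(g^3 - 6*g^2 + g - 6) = (g + 7*I)/(g + I)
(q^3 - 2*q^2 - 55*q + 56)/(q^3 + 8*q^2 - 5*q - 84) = (q^2 - 9*q + 8)/(q^2 + q - 12)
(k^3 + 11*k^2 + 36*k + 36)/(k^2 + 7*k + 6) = (k^2 + 5*k + 6)/(k + 1)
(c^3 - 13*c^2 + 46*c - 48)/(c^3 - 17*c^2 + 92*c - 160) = (c^2 - 5*c + 6)/(c^2 - 9*c + 20)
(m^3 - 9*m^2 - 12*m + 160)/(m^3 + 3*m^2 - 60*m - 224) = (m - 5)/(m + 7)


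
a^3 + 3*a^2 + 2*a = a*(a + 1)*(a + 2)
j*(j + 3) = j^2 + 3*j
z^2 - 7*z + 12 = (z - 4)*(z - 3)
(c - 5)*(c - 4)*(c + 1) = c^3 - 8*c^2 + 11*c + 20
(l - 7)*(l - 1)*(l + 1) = l^3 - 7*l^2 - l + 7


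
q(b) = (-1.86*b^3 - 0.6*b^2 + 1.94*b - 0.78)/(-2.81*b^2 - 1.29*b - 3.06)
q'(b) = (5.62*b + 1.29)*(-1.86*b^3 - 0.6*b^2 + 1.94*b - 0.78)/(-2.81*b^2 - 1.29*b - 3.06)^2 + (-5.58*b^2 - 1.2*b + 1.94)/(-2.81*b^2 - 1.29*b - 3.06)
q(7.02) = 4.38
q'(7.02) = 0.68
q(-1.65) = -0.32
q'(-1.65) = 1.02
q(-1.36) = -0.02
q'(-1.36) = 1.02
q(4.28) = 2.49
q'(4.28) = 0.71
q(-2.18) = -0.84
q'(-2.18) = 0.94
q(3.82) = 2.16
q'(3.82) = 0.71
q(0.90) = 0.13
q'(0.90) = 0.43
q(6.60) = 4.10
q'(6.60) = 0.69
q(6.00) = 3.68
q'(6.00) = 0.69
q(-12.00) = -7.91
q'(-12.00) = 0.67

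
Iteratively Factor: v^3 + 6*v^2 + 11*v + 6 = (v + 1)*(v^2 + 5*v + 6) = (v + 1)*(v + 2)*(v + 3)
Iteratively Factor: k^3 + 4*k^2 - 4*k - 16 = (k + 2)*(k^2 + 2*k - 8) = (k - 2)*(k + 2)*(k + 4)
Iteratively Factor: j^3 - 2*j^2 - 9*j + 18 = (j + 3)*(j^2 - 5*j + 6) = (j - 3)*(j + 3)*(j - 2)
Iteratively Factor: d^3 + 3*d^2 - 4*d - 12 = (d + 3)*(d^2 - 4) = (d - 2)*(d + 3)*(d + 2)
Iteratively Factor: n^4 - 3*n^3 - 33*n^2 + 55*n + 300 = (n - 5)*(n^3 + 2*n^2 - 23*n - 60) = (n - 5)*(n + 4)*(n^2 - 2*n - 15) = (n - 5)^2*(n + 4)*(n + 3)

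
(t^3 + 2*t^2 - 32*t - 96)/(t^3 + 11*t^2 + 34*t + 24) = (t^2 - 2*t - 24)/(t^2 + 7*t + 6)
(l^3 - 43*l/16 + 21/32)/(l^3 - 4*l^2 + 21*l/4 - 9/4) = (16*l^2 + 24*l - 7)/(8*(2*l^2 - 5*l + 3))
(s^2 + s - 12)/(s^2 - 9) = (s + 4)/(s + 3)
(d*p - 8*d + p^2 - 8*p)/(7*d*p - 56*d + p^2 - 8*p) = (d + p)/(7*d + p)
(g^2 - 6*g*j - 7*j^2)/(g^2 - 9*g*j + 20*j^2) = (g^2 - 6*g*j - 7*j^2)/(g^2 - 9*g*j + 20*j^2)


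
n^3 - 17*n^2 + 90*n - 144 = (n - 8)*(n - 6)*(n - 3)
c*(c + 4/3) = c^2 + 4*c/3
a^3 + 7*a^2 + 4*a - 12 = (a - 1)*(a + 2)*(a + 6)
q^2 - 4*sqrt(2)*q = q*(q - 4*sqrt(2))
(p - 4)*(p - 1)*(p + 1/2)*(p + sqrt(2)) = p^4 - 9*p^3/2 + sqrt(2)*p^3 - 9*sqrt(2)*p^2/2 + 3*p^2/2 + 2*p + 3*sqrt(2)*p/2 + 2*sqrt(2)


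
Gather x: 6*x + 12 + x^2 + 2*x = x^2 + 8*x + 12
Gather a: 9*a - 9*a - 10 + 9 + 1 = 0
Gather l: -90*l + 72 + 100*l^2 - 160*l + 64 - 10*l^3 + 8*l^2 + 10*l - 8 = -10*l^3 + 108*l^2 - 240*l + 128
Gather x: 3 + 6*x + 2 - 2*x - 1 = 4*x + 4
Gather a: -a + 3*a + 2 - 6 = 2*a - 4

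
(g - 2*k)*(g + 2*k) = g^2 - 4*k^2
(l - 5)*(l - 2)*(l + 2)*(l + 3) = l^4 - 2*l^3 - 19*l^2 + 8*l + 60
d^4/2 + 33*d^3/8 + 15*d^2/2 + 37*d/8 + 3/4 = (d/2 + 1/2)*(d + 1/4)*(d + 1)*(d + 6)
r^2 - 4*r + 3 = (r - 3)*(r - 1)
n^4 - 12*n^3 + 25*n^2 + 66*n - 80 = (n - 8)*(n - 5)*(n - 1)*(n + 2)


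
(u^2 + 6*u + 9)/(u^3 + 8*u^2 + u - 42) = (u + 3)/(u^2 + 5*u - 14)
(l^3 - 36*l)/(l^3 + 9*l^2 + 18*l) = (l - 6)/(l + 3)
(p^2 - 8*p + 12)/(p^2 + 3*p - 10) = (p - 6)/(p + 5)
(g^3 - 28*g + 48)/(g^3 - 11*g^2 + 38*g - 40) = (g + 6)/(g - 5)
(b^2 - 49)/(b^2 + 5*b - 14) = (b - 7)/(b - 2)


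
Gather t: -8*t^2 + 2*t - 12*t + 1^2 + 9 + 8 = -8*t^2 - 10*t + 18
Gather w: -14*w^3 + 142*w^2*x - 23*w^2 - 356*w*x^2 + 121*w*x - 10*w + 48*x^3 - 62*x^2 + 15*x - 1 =-14*w^3 + w^2*(142*x - 23) + w*(-356*x^2 + 121*x - 10) + 48*x^3 - 62*x^2 + 15*x - 1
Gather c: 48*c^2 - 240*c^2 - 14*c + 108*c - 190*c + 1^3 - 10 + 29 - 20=-192*c^2 - 96*c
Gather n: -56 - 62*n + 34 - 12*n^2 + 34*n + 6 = -12*n^2 - 28*n - 16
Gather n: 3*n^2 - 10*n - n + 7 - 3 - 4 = 3*n^2 - 11*n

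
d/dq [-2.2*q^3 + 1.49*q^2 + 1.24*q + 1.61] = -6.6*q^2 + 2.98*q + 1.24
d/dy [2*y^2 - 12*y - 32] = 4*y - 12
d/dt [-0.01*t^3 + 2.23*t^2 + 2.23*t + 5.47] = -0.03*t^2 + 4.46*t + 2.23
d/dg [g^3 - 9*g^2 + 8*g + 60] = 3*g^2 - 18*g + 8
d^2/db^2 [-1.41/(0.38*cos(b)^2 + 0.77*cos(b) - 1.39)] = (0.814416*(1 - cos(b)^2)^2 + 1.237698*cos(b)^3 + 4.222245*cos(b)^2 - 0.966273*cos(b) - 3.975918)/(0.38*cos(b)^2 + 0.77*cos(b) - 1.39)^3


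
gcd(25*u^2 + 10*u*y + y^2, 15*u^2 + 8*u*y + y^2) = 5*u + y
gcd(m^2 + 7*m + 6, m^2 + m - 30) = m + 6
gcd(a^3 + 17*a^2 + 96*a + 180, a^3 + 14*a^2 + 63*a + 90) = a^2 + 11*a + 30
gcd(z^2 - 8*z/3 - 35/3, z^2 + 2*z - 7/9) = z + 7/3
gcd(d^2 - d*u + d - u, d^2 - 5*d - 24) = 1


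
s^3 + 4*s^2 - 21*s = s*(s - 3)*(s + 7)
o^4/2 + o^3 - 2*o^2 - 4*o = o*(o/2 + 1)*(o - 2)*(o + 2)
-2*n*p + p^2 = p*(-2*n + p)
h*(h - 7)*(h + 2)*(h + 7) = h^4 + 2*h^3 - 49*h^2 - 98*h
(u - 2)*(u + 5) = u^2 + 3*u - 10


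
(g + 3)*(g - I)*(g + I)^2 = g^4 + 3*g^3 + I*g^3 + g^2 + 3*I*g^2 + 3*g + I*g + 3*I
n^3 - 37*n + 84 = (n - 4)*(n - 3)*(n + 7)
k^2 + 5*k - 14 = (k - 2)*(k + 7)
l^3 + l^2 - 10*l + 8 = (l - 2)*(l - 1)*(l + 4)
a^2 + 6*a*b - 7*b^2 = (a - b)*(a + 7*b)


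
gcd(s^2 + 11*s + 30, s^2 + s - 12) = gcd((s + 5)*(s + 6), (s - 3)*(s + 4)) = 1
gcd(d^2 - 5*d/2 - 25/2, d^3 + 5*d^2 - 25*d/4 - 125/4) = d + 5/2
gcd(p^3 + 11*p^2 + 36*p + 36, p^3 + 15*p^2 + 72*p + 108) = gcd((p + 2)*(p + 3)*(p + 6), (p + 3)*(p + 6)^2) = p^2 + 9*p + 18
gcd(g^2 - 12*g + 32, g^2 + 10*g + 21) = 1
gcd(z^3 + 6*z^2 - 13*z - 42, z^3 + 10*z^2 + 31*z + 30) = z + 2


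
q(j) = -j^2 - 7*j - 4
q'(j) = -2*j - 7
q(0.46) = -7.43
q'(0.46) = -7.92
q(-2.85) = 7.83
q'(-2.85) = -1.30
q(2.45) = -27.15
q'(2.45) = -11.90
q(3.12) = -35.57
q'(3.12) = -13.24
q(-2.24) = 6.66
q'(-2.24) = -2.52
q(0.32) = -6.34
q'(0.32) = -7.64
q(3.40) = -39.36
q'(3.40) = -13.80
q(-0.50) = -0.75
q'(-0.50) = -6.00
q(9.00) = -148.00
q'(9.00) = -25.00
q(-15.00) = -124.00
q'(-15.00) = 23.00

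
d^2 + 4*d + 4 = (d + 2)^2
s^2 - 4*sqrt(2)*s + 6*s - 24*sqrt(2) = (s + 6)*(s - 4*sqrt(2))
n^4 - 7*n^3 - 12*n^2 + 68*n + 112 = (n - 7)*(n - 4)*(n + 2)^2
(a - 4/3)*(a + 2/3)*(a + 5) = a^3 + 13*a^2/3 - 38*a/9 - 40/9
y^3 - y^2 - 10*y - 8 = (y - 4)*(y + 1)*(y + 2)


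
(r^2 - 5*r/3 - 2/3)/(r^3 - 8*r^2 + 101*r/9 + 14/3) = 3*(r - 2)/(3*r^2 - 25*r + 42)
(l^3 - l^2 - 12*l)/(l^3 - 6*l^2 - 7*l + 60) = l/(l - 5)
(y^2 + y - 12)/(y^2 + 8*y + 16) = (y - 3)/(y + 4)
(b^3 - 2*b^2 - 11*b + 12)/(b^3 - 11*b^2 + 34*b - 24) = (b + 3)/(b - 6)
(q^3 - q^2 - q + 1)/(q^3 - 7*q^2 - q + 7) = (q - 1)/(q - 7)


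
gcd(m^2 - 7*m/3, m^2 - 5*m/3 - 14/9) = m - 7/3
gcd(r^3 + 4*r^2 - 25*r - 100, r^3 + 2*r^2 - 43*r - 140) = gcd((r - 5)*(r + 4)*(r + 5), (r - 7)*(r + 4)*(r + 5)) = r^2 + 9*r + 20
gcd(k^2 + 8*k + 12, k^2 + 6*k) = k + 6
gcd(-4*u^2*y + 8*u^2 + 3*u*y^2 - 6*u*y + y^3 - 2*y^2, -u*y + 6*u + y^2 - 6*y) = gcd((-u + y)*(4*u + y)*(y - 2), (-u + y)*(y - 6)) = -u + y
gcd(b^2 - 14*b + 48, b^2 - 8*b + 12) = b - 6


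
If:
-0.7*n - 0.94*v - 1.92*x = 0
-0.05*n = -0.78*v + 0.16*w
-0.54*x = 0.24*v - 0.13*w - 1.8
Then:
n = 5.39175463055168 - 4.02660824536945*x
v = 0.955984863572993*x - 4.01513642700657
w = 5.9187412865963*x - 21.2587134037044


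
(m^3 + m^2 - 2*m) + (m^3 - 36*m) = 2*m^3 + m^2 - 38*m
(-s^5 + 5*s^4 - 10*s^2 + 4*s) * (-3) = 3*s^5 - 15*s^4 + 30*s^2 - 12*s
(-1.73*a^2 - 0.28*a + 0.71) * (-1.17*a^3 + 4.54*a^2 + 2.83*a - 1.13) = 2.0241*a^5 - 7.5266*a^4 - 6.9978*a^3 + 4.3859*a^2 + 2.3257*a - 0.8023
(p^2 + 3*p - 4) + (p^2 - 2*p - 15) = 2*p^2 + p - 19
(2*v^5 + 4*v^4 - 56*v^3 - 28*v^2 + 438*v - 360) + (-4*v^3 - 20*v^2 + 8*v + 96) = 2*v^5 + 4*v^4 - 60*v^3 - 48*v^2 + 446*v - 264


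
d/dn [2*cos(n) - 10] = -2*sin(n)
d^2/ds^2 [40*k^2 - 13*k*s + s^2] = 2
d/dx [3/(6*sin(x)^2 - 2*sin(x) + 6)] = 3*(1 - 6*sin(x))*cos(x)/(2*(3*sin(x)^2 - sin(x) + 3)^2)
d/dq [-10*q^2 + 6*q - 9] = 6 - 20*q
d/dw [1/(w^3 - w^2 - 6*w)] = (-3*w^2 + 2*w + 6)/(w^2*(-w^2 + w + 6)^2)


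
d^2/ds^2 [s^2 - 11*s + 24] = 2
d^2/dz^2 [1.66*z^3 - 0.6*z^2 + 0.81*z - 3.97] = 9.96*z - 1.2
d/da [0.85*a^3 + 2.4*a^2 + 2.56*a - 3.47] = 2.55*a^2 + 4.8*a + 2.56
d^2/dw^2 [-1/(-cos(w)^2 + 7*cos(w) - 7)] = (4*sin(w)^4 - 23*sin(w)^2 + 301*cos(w)/4 - 21*cos(3*w)/4 - 65)/(sin(w)^2 + 7*cos(w) - 8)^3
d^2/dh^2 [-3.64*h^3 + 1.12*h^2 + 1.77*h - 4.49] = 2.24 - 21.84*h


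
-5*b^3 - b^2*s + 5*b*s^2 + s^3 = (-b + s)*(b + s)*(5*b + s)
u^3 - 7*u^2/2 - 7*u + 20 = (u - 4)*(u - 2)*(u + 5/2)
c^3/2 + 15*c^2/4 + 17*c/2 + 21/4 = (c/2 + 1/2)*(c + 3)*(c + 7/2)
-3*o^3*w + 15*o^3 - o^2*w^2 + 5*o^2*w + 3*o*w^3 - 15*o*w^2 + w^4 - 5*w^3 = (-o + w)*(o + w)*(3*o + w)*(w - 5)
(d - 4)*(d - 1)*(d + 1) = d^3 - 4*d^2 - d + 4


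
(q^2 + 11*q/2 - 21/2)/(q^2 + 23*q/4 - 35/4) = 2*(2*q - 3)/(4*q - 5)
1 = 1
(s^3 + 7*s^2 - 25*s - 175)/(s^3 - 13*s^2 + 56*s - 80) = (s^2 + 12*s + 35)/(s^2 - 8*s + 16)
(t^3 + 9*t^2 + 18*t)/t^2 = t + 9 + 18/t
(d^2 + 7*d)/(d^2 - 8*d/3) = 3*(d + 7)/(3*d - 8)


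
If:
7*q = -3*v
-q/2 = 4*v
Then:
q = 0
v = 0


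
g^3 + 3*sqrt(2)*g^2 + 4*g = g*(g + sqrt(2))*(g + 2*sqrt(2))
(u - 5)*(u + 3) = u^2 - 2*u - 15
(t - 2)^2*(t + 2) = t^3 - 2*t^2 - 4*t + 8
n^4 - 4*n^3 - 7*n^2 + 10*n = n*(n - 5)*(n - 1)*(n + 2)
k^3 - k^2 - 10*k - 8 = (k - 4)*(k + 1)*(k + 2)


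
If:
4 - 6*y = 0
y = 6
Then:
No Solution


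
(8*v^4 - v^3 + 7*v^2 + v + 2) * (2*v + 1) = 16*v^5 + 6*v^4 + 13*v^3 + 9*v^2 + 5*v + 2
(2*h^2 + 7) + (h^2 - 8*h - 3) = 3*h^2 - 8*h + 4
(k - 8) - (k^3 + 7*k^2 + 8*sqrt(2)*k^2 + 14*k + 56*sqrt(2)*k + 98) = -k^3 - 8*sqrt(2)*k^2 - 7*k^2 - 56*sqrt(2)*k - 13*k - 106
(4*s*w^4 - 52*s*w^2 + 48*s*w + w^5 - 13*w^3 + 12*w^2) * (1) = 4*s*w^4 - 52*s*w^2 + 48*s*w + w^5 - 13*w^3 + 12*w^2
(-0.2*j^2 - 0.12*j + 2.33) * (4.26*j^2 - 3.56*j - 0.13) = -0.852*j^4 + 0.2008*j^3 + 10.379*j^2 - 8.2792*j - 0.3029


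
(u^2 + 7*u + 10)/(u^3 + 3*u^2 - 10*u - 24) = (u + 5)/(u^2 + u - 12)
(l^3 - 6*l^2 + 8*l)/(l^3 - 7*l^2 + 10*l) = (l - 4)/(l - 5)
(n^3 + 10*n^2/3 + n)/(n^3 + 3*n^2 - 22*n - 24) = n*(3*n^2 + 10*n + 3)/(3*(n^3 + 3*n^2 - 22*n - 24))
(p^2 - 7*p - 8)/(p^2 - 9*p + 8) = (p + 1)/(p - 1)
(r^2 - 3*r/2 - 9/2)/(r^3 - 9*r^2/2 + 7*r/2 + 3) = (2*r + 3)/(2*r^2 - 3*r - 2)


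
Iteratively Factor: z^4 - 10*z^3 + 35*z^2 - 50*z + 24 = (z - 3)*(z^3 - 7*z^2 + 14*z - 8) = (z - 3)*(z - 2)*(z^2 - 5*z + 4) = (z - 4)*(z - 3)*(z - 2)*(z - 1)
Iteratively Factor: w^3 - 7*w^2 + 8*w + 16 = (w - 4)*(w^2 - 3*w - 4) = (w - 4)*(w + 1)*(w - 4)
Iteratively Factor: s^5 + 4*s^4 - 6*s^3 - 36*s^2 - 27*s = (s + 3)*(s^4 + s^3 - 9*s^2 - 9*s) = (s + 1)*(s + 3)*(s^3 - 9*s) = (s - 3)*(s + 1)*(s + 3)*(s^2 + 3*s) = s*(s - 3)*(s + 1)*(s + 3)*(s + 3)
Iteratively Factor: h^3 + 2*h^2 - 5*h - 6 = (h + 1)*(h^2 + h - 6) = (h - 2)*(h + 1)*(h + 3)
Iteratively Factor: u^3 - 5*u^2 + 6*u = (u - 3)*(u^2 - 2*u) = u*(u - 3)*(u - 2)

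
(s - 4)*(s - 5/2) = s^2 - 13*s/2 + 10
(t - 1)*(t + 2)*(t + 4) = t^3 + 5*t^2 + 2*t - 8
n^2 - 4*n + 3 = (n - 3)*(n - 1)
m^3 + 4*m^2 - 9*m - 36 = (m - 3)*(m + 3)*(m + 4)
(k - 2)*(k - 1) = k^2 - 3*k + 2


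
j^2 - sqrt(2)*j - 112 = (j - 8*sqrt(2))*(j + 7*sqrt(2))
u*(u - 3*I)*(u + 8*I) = u^3 + 5*I*u^2 + 24*u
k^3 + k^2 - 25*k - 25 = (k - 5)*(k + 1)*(k + 5)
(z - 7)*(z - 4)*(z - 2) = z^3 - 13*z^2 + 50*z - 56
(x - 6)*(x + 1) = x^2 - 5*x - 6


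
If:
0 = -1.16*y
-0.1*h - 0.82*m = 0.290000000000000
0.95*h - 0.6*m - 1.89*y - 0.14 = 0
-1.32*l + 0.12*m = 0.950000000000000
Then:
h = -0.07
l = -0.75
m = -0.35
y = 0.00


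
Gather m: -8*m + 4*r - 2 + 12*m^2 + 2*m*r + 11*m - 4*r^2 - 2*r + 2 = 12*m^2 + m*(2*r + 3) - 4*r^2 + 2*r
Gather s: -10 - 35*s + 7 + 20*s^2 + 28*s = 20*s^2 - 7*s - 3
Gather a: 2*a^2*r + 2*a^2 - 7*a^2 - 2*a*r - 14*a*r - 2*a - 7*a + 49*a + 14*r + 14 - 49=a^2*(2*r - 5) + a*(40 - 16*r) + 14*r - 35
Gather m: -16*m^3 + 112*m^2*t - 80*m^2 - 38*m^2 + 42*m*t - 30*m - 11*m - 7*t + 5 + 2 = -16*m^3 + m^2*(112*t - 118) + m*(42*t - 41) - 7*t + 7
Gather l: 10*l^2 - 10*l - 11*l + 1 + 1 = 10*l^2 - 21*l + 2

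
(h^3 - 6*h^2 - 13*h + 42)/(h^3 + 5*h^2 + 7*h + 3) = (h^2 - 9*h + 14)/(h^2 + 2*h + 1)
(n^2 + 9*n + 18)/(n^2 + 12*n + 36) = (n + 3)/(n + 6)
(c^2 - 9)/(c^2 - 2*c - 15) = (c - 3)/(c - 5)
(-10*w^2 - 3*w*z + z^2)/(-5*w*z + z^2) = (2*w + z)/z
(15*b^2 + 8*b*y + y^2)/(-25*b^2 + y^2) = (3*b + y)/(-5*b + y)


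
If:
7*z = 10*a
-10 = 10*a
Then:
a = -1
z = -10/7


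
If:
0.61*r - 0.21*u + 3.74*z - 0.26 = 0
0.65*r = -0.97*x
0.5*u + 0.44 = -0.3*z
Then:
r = 0.12327868852459 - 6.33770491803279*z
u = -0.6*z - 0.88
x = 4.246915666723*z - 0.0826094304546223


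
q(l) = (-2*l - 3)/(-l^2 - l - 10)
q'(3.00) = -0.04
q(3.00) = 0.41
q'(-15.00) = -0.00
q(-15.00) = -0.12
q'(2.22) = -0.02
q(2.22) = 0.43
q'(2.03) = -0.01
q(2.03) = 0.44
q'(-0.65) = 0.21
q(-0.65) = 0.17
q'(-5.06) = -0.00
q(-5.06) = -0.23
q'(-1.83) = 0.16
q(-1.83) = -0.06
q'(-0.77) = 0.21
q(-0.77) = 0.15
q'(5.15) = -0.04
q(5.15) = 0.32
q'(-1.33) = 0.20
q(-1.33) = 0.03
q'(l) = (-2*l - 3)*(2*l + 1)/(-l^2 - l - 10)^2 - 2/(-l^2 - l - 10)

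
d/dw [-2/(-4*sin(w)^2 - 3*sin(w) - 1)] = -2*(8*sin(w) + 3)*cos(w)/(4*sin(w)^2 + 3*sin(w) + 1)^2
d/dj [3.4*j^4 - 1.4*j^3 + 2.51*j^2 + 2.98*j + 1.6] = 13.6*j^3 - 4.2*j^2 + 5.02*j + 2.98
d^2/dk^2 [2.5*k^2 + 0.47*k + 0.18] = 5.00000000000000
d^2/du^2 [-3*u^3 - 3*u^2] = -18*u - 6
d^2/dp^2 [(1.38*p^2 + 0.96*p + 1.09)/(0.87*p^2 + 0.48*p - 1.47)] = (0.300672*p^3 + 15.539418*p^2 + 10.097568*p + 10.60911)/(0.658503*p^6 + 1.089936*p^5 - 2.736585*p^4 - 3.57264*p^3 + 4.623885*p^2 + 3.111696*p - 3.176523)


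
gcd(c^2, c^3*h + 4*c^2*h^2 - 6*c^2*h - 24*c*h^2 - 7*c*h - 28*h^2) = 1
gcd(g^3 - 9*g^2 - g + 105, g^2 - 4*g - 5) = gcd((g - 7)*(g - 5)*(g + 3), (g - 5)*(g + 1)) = g - 5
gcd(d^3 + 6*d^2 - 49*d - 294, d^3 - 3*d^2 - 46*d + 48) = d + 6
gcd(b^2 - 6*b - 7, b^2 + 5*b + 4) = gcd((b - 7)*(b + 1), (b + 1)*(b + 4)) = b + 1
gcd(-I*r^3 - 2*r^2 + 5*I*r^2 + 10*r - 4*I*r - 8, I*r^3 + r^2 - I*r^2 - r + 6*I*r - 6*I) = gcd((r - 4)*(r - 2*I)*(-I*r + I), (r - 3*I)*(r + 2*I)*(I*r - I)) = r - 1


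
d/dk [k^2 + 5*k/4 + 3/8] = 2*k + 5/4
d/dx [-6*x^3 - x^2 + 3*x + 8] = -18*x^2 - 2*x + 3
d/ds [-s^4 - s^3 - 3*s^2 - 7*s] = -4*s^3 - 3*s^2 - 6*s - 7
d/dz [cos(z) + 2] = -sin(z)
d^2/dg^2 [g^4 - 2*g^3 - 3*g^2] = 12*g^2 - 12*g - 6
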